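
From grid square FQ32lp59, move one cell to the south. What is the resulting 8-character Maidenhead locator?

FQ32lp58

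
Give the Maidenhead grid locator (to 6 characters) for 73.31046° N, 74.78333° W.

FQ23oh

Offset from 180°W / 90°S: lon 105.2167°, lat 163.3105°.
Field: lon ⌊105.2167/20⌋ = 5 → F; lat ⌊163.3105/10⌋ = 16 → Q.
Square: lon ⌊5.2167/2⌋ = 2; lat ⌊3.3105/1⌋ = 3.
Subsquare: lon ⌊1.2167/0.0833333⌋ = 14 → o; lat ⌊0.3105/0.0416667⌋ = 7 → h.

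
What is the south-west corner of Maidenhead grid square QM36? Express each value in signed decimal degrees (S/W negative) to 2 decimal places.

Field Q=16, M=12: +16·20° lon, +12·10° lat → SW at lon 140°, lat 30°.
Square 3, 6: +3·2° lon, +6·1° lat → SW at lon 146°, lat 36°.
latitude 36.00, longitude 146.00.

36.00, 146.00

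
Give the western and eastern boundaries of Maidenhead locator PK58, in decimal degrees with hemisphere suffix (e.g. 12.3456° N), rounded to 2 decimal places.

Field P=15, K=10: +15·20° lon, +10·10° lat → SW at lon 120°, lat 10°.
Square 5, 8: +5·2° lon, +8·1° lat → SW at lon 130°, lat 18°.
Cell spans 2° lon × 1° lat.
west 130.00° E, east 132.00° E.

130.00° E, 132.00° E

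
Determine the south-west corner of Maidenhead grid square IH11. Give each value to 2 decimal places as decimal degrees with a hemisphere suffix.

19.00° S, 18.00° W

Field I=8, H=7: +8·20° lon, +7·10° lat → SW at lon -20°, lat -20°.
Square 1, 1: +1·2° lon, +1·1° lat → SW at lon -18°, lat -19°.
latitude 19.00° S, longitude 18.00° W.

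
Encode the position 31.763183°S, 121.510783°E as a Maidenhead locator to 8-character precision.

Offset from 180°W / 90°S: lon 301.51078°, lat 58.23682°.
Field: 301.51078/20 → 15 → P, 58.23682/10 → 5 → F; chars PF.
Square: 1.51078/2 → 0, 8.23682/1 → 8; chars 08.
Subsquare: 1.51078/0.0833333 → 18 → s, 0.23682/0.0416667 → 5 → f; chars sf.
Extended square: 0.01078/0.00833333 → 1, 0.02848/0.00416667 → 6; chars 16.

PF08sf16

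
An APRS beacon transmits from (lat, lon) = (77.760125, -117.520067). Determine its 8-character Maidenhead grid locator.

DQ17fs72

Offset from 180°W / 90°S: lon 62.47993°, lat 167.76013°.
Field: lon ⌊62.47993/20⌋ = 3 → D; lat ⌊167.76013/10⌋ = 16 → Q.
Square: lon ⌊2.47993/2⌋ = 1; lat ⌊7.76013/1⌋ = 7.
Subsquare: lon ⌊0.47993/0.0833333⌋ = 5 → f; lat ⌊0.76013/0.0416667⌋ = 18 → s.
Extended square: lon ⌊0.06327/0.00833333⌋ = 7; lat ⌊0.01013/0.00416667⌋ = 2.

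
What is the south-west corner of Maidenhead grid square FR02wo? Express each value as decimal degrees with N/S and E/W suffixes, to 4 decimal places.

Field F=5, R=17: +5·20° lon, +17·10° lat → SW at lon -80°, lat 80°.
Square 0, 2: +0·2° lon, +2·1° lat → SW at lon -80°, lat 82°.
Subsquare w=22, o=14: +22·0.0833333° lon, +14·0.0416667° lat → SW at lon -78.1667°, lat 82.5833°.
latitude 82.5833° N, longitude 78.1667° W.

82.5833° N, 78.1667° W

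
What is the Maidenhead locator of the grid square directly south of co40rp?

CO40ro

Latitude subsquare p = 15; −1 → 14 = o.
The longitude characters are unchanged.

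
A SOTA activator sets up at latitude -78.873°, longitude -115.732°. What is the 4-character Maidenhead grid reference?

DB21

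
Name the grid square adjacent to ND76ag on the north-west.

Longitude subsquare a = 0; −1 → -1, wraps to 23 = x, carry into square.
Longitude square 7; −1 → 6.
Latitude subsquare g = 6; +1 → 7 = h.

ND66xh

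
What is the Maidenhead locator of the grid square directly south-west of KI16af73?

KI16af62

Longitude extended square 7; −1 → 6.
Latitude extended square 3; −1 → 2.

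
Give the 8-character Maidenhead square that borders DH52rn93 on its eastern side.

Longitude extended square 9; +1 → 10, wraps to 0, carry into subsquare.
Longitude subsquare r = 17; +1 → 18 = s.
The latitude characters are unchanged.

DH52sn03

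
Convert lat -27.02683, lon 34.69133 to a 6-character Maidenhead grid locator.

KG72ix

Shift to the Maidenhead origin (180°W, 90°S): lon 214.6913, lat 62.9732.
Field (20°×10°, letters A–R): lon ⌊214.6913/20⌋ = 10 → K; lat ⌊62.9732/10⌋ = 6 → G.
Square (2°×1°, digits 0–9): lon ⌊14.6913/2⌋ = 7; lat ⌊2.9732/1⌋ = 2.
Subsquare (5′×2.5′, letters a–x): lon ⌊0.6913/0.0833333⌋ = 8 → i; lat ⌊0.9732/0.0416667⌋ = 23 → x.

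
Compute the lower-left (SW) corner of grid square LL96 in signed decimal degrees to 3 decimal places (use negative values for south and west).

Field L=11, L=11: +11·20° lon, +11·10° lat → SW at lon 40°, lat 20°.
Square 9, 6: +9·2° lon, +6·1° lat → SW at lon 58°, lat 26°.
latitude 26.000, longitude 58.000.

26.000, 58.000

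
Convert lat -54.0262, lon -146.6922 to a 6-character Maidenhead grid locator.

Offset from 180°W / 90°S: lon 33.3078°, lat 35.9738°.
Field (20°×10°, letters A–R): lon ⌊33.3078/20⌋ = 1 → B; lat ⌊35.9738/10⌋ = 3 → D.
Square (2°×1°, digits 0–9): lon ⌊13.3078/2⌋ = 6; lat ⌊5.9738/1⌋ = 5.
Subsquare (5′×2.5′, letters a–x): lon ⌊1.3078/0.0833333⌋ = 15 → p; lat ⌊0.9738/0.0416667⌋ = 23 → x.

BD65px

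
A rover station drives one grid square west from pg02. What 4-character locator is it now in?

Longitude square 0; −1 → -1, wraps to 9, carry into field.
Longitude field P = 15; −1 → 14 = O.
The latitude characters are unchanged.

OG92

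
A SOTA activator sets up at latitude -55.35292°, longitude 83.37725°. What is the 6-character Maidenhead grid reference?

Shift to the Maidenhead origin (180°W, 90°S): lon 263.3773, lat 34.6471.
Field: 263.3773/20 → 13 → N, 34.6471/10 → 3 → D; chars ND.
Square: 3.3773/2 → 1, 4.6471/1 → 4; chars 14.
Subsquare: 1.3773/0.0833333 → 16 → q, 0.6471/0.0416667 → 15 → p; chars qp.

ND14qp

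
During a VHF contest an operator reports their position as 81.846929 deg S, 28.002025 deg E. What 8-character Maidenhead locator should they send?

Offset from 180°W / 90°S: lon 208.00203°, lat 8.15307°.
Field: 208.00203/20 → 10 → K, 8.15307/10 → 0 → A; chars KA.
Square: 8.00203/2 → 4, 8.15307/1 → 8; chars 48.
Subsquare: 0.00203/0.0833333 → 0 → a, 0.15307/0.0416667 → 3 → d; chars ad.
Extended square: 0.00203/0.00833333 → 0, 0.02807/0.00416667 → 6; chars 06.

KA48ad06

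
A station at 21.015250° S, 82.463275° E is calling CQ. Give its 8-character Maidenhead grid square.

NG18fx56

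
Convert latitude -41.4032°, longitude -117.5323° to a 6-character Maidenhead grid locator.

DE18fo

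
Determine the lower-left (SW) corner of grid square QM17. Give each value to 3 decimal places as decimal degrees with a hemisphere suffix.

37.000° N, 142.000° E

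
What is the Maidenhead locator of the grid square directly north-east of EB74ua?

EB74vb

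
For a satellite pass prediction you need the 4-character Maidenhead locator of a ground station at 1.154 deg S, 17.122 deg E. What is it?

JI88

Add 180° to longitude and 90° to latitude: 197.12, 88.85.
Field: 197.12/20 → 9 → J, 88.85/10 → 8 → I; chars JI.
Square: 17.12/2 → 8, 8.85/1 → 8; chars 88.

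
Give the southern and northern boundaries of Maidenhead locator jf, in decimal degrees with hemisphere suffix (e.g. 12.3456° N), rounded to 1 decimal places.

40.0° S, 30.0° S

Field J=9, F=5: +9·20° lon, +5·10° lat → SW at lon 0°, lat -40°.
Cell spans 20° lon × 10° lat.
south 40.0° S, north 30.0° S.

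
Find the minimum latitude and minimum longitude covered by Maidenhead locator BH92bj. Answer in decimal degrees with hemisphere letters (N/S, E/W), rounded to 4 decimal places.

17.6250° S, 141.9167° W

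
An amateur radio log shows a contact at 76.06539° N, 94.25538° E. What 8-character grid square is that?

Shift to the Maidenhead origin (180°W, 90°S): lon 274.25538, lat 166.06539.
Field (20°×10°, letters A–R): lon ⌊274.25538/20⌋ = 13 → N; lat ⌊166.06539/10⌋ = 16 → Q.
Square (2°×1°, digits 0–9): lon ⌊14.25538/2⌋ = 7; lat ⌊6.06539/1⌋ = 6.
Subsquare (5′×2.5′, letters a–x): lon ⌊0.25538/0.0833333⌋ = 3 → d; lat ⌊0.06539/0.0416667⌋ = 1 → b.
Extended square (30″×15″, digits 0–9): lon ⌊0.00538/0.00833333⌋ = 0; lat ⌊0.02372/0.00416667⌋ = 5.

NQ76db05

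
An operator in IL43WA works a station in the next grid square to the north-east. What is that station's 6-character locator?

IL43xb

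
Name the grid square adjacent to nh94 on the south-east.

OH03

Longitude square 9; +1 → 10, wraps to 0, carry into field.
Longitude field N = 13; +1 → 14 = O.
Latitude square 4; −1 → 3.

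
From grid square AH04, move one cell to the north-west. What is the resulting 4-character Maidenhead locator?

RH95

Longitude square 0; −1 → -1, wraps to 9, carry into field.
Longitude field A = 0; −1 → -1, wraps to 17 = R, wrapping around the antimeridian.
Latitude square 4; +1 → 5.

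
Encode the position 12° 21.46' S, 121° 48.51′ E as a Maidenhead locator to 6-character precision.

PH07vp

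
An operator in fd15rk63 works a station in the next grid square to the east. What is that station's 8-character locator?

FD15rk73

Longitude extended square 6; +1 → 7.
The latitude characters are unchanged.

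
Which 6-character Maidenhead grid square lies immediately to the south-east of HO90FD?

HO90gc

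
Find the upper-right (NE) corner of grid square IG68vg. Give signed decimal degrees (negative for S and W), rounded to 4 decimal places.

-21.7083, -6.1667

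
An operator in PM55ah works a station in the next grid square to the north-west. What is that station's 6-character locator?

PM45xi

Longitude subsquare a = 0; −1 → -1, wraps to 23 = x, carry into square.
Longitude square 5; −1 → 4.
Latitude subsquare h = 7; +1 → 8 = i.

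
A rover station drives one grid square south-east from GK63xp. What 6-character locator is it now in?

Longitude subsquare x = 23; +1 → 24, wraps to 0 = a, carry into square.
Longitude square 6; +1 → 7.
Latitude subsquare p = 15; −1 → 14 = o.

GK73ao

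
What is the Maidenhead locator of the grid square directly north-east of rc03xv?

Longitude subsquare x = 23; +1 → 24, wraps to 0 = a, carry into square.
Longitude square 0; +1 → 1.
Latitude subsquare v = 21; +1 → 22 = w.

RC13aw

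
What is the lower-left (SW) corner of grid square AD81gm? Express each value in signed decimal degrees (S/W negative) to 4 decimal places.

-58.5000, -163.5000

Field A=0, D=3: +0·20° lon, +3·10° lat → SW at lon -180°, lat -60°.
Square 8, 1: +8·2° lon, +1·1° lat → SW at lon -164°, lat -59°.
Subsquare g=6, m=12: +6·0.0833333° lon, +12·0.0416667° lat → SW at lon -163.5°, lat -58.5°.
latitude -58.5000, longitude -163.5000.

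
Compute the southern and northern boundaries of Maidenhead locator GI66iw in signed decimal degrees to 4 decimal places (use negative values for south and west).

Field G=6, I=8: +6·20° lon, +8·10° lat → SW at lon -60°, lat -10°.
Square 6, 6: +6·2° lon, +6·1° lat → SW at lon -48°, lat -4°.
Subsquare i=8, w=22: +8·0.0833333° lon, +22·0.0416667° lat → SW at lon -47.3333°, lat -3.08333°.
Cell spans 0.0833333° lon × 0.0416667° lat.
south -3.0833, north -3.0417.

-3.0833, -3.0417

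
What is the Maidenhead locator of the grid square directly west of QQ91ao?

QQ81xo

Longitude subsquare a = 0; −1 → -1, wraps to 23 = x, carry into square.
Longitude square 9; −1 → 8.
The latitude characters are unchanged.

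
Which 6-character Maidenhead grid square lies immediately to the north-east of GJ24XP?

Longitude subsquare x = 23; +1 → 24, wraps to 0 = a, carry into square.
Longitude square 2; +1 → 3.
Latitude subsquare p = 15; +1 → 16 = q.

GJ34aq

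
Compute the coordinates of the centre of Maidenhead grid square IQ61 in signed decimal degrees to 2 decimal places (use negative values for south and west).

71.50, -7.00

Field I=8, Q=16: +8·20° lon, +16·10° lat → SW at lon -20°, lat 70°.
Square 6, 1: +6·2° lon, +1·1° lat → SW at lon -8°, lat 71°.
Cell spans 2° lon × 1° lat. Centre is SW corner plus half of each.
latitude 71.50, longitude -7.00.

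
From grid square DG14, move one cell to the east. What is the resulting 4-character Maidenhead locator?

DG24

Longitude square 1; +1 → 2.
The latitude characters are unchanged.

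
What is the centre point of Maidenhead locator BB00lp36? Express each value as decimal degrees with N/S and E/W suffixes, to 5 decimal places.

Field B=1, B=1: +1·20° lon, +1·10° lat → SW at lon -160°, lat -80°.
Square 0, 0: +0·2° lon, +0·1° lat → SW at lon -160°, lat -80°.
Subsquare l=11, p=15: +11·0.0833333° lon, +15·0.0416667° lat → SW at lon -159.083°, lat -79.375°.
Extended square 3, 6: +3·0.00833333° lon, +6·0.00416667° lat → SW at lon -159.058°, lat -79.35°.
Cell spans 0.00833333° lon × 0.00416667° lat. Centre is SW corner plus half of each.
latitude 79.34792° S, longitude 159.05417° W.

79.34792° S, 159.05417° W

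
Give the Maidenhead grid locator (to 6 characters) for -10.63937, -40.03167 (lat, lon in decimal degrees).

Add 180° to longitude and 90° to latitude: 139.9683, 79.3606.
Field: 139.9683/20 → 6 → G, 79.3606/10 → 7 → H; chars GH.
Square: 19.9683/2 → 9, 9.3606/1 → 9; chars 99.
Subsquare: 1.9683/0.0833333 → 23 → x, 0.3606/0.0416667 → 8 → i; chars xi.

GH99xi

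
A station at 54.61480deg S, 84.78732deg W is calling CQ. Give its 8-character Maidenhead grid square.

ED75oj52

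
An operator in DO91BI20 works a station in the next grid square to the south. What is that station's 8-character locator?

DO91bh29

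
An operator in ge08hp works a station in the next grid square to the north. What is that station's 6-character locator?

GE08hq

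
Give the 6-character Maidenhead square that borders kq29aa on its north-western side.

KQ19xb

Longitude subsquare a = 0; −1 → -1, wraps to 23 = x, carry into square.
Longitude square 2; −1 → 1.
Latitude subsquare a = 0; +1 → 1 = b.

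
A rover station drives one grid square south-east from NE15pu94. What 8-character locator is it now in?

Longitude extended square 9; +1 → 10, wraps to 0, carry into subsquare.
Longitude subsquare p = 15; +1 → 16 = q.
Latitude extended square 4; −1 → 3.

NE15qu03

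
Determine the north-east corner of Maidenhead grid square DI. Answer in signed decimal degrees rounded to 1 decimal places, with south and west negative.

Field D=3, I=8: +3·20° lon, +8·10° lat → SW at lon -120°, lat -10°.
Cell spans 20° lon × 10° lat. NE corner is SW corner plus one full cell.
latitude 0.0, longitude -100.0.

0.0, -100.0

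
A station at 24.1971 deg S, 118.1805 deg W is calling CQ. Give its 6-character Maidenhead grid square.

DG05vt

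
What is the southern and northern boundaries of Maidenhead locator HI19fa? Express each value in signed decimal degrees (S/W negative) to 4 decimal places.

-1.0000, -0.9583

Field H=7, I=8: +7·20° lon, +8·10° lat → SW at lon -40°, lat -10°.
Square 1, 9: +1·2° lon, +9·1° lat → SW at lon -38°, lat -1°.
Subsquare f=5, a=0: +5·0.0833333° lon, +0·0.0416667° lat → SW at lon -37.5833°, lat -1°.
Cell spans 0.0833333° lon × 0.0416667° lat.
south -1.0000, north -0.9583.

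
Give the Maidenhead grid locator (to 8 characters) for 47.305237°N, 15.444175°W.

IN27gh63

Offset from 180°W / 90°S: lon 164.55582°, lat 137.30524°.
Field (20°×10°, letters A–R): lon ⌊164.55582/20⌋ = 8 → I; lat ⌊137.30524/10⌋ = 13 → N.
Square (2°×1°, digits 0–9): lon ⌊4.55582/2⌋ = 2; lat ⌊7.30524/1⌋ = 7.
Subsquare (5′×2.5′, letters a–x): lon ⌊0.55582/0.0833333⌋ = 6 → g; lat ⌊0.30524/0.0416667⌋ = 7 → h.
Extended square (30″×15″, digits 0–9): lon ⌊0.05582/0.00833333⌋ = 6; lat ⌊0.01357/0.00416667⌋ = 3.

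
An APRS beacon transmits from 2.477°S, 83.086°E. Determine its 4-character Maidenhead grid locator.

Add 180° to longitude and 90° to latitude: 263.09, 87.52.
Field: 263.09/20 → 13 → N, 87.52/10 → 8 → I; chars NI.
Square: 3.09/2 → 1, 7.52/1 → 7; chars 17.

NI17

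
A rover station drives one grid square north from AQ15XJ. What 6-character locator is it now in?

Latitude subsquare j = 9; +1 → 10 = k.
The longitude characters are unchanged.

AQ15xk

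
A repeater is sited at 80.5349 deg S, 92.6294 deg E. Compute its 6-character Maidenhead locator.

Add 180° to longitude and 90° to latitude: 272.6294, 9.4651.
Field (20°×10°, letters A–R): lon ⌊272.6294/20⌋ = 13 → N; lat ⌊9.4651/10⌋ = 0 → A.
Square (2°×1°, digits 0–9): lon ⌊12.6294/2⌋ = 6; lat ⌊9.4651/1⌋ = 9.
Subsquare (5′×2.5′, letters a–x): lon ⌊0.6294/0.0833333⌋ = 7 → h; lat ⌊0.4651/0.0416667⌋ = 11 → l.

NA69hl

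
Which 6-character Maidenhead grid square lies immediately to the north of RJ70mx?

RJ71ma

Latitude subsquare x = 23; +1 → 24, wraps to 0 = a, carry into square.
Latitude square 0; +1 → 1.
The longitude characters are unchanged.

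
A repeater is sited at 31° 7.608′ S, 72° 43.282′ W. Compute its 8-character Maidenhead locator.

Add 180° to longitude and 90° to latitude: 107.27863, 58.87320.
Field: 107.27863/20 → 5 → F, 58.87320/10 → 5 → F; chars FF.
Square: 7.27863/2 → 3, 8.87320/1 → 8; chars 38.
Subsquare: 1.27863/0.0833333 → 15 → p, 0.87320/0.0416667 → 20 → u; chars pu.
Extended square: 0.02863/0.00833333 → 3, 0.03987/0.00416667 → 9; chars 39.

FF38pu39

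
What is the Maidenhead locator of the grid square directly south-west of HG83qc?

HG83pb

Longitude subsquare q = 16; −1 → 15 = p.
Latitude subsquare c = 2; −1 → 1 = b.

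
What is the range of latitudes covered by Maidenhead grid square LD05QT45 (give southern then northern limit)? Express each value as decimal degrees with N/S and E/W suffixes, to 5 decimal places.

54.18750° S, 54.18333° S

Field L=11, D=3: +11·20° lon, +3·10° lat → SW at lon 40°, lat -60°.
Square 0, 5: +0·2° lon, +5·1° lat → SW at lon 40°, lat -55°.
Subsquare q=16, t=19: +16·0.0833333° lon, +19·0.0416667° lat → SW at lon 41.3333°, lat -54.2083°.
Extended square 4, 5: +4·0.00833333° lon, +5·0.00416667° lat → SW at lon 41.3667°, lat -54.1875°.
Cell spans 0.00833333° lon × 0.00416667° lat.
south 54.18750° S, north 54.18333° S.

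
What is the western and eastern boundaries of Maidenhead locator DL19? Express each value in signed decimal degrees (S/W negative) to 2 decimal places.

Field D=3, L=11: +3·20° lon, +11·10° lat → SW at lon -120°, lat 20°.
Square 1, 9: +1·2° lon, +9·1° lat → SW at lon -118°, lat 29°.
Cell spans 2° lon × 1° lat.
west -118.00, east -116.00.

-118.00, -116.00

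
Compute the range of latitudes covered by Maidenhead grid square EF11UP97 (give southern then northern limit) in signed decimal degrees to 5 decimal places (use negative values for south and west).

-38.34583, -38.34167

Field E=4, F=5: +4·20° lon, +5·10° lat → SW at lon -100°, lat -40°.
Square 1, 1: +1·2° lon, +1·1° lat → SW at lon -98°, lat -39°.
Subsquare u=20, p=15: +20·0.0833333° lon, +15·0.0416667° lat → SW at lon -96.3333°, lat -38.375°.
Extended square 9, 7: +9·0.00833333° lon, +7·0.00416667° lat → SW at lon -96.2583°, lat -38.3458°.
Cell spans 0.00833333° lon × 0.00416667° lat.
south -38.34583, north -38.34167.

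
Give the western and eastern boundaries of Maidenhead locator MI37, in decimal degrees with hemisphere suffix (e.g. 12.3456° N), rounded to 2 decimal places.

66.00° E, 68.00° E

Field M=12, I=8: +12·20° lon, +8·10° lat → SW at lon 60°, lat -10°.
Square 3, 7: +3·2° lon, +7·1° lat → SW at lon 66°, lat -3°.
Cell spans 2° lon × 1° lat.
west 66.00° E, east 68.00° E.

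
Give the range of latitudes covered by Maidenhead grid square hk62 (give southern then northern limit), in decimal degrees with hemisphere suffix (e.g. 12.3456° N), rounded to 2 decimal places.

Field H=7, K=10: +7·20° lon, +10·10° lat → SW at lon -40°, lat 10°.
Square 6, 2: +6·2° lon, +2·1° lat → SW at lon -28°, lat 12°.
Cell spans 2° lon × 1° lat.
south 12.00° N, north 13.00° N.

12.00° N, 13.00° N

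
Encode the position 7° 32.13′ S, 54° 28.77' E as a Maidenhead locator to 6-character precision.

LI72fl

Add 180° to longitude and 90° to latitude: 234.4795, 82.4645.
Field (20°×10°, letters A–R): lon ⌊234.4795/20⌋ = 11 → L; lat ⌊82.4645/10⌋ = 8 → I.
Square (2°×1°, digits 0–9): lon ⌊14.4795/2⌋ = 7; lat ⌊2.4645/1⌋ = 2.
Subsquare (5′×2.5′, letters a–x): lon ⌊0.4795/0.0833333⌋ = 5 → f; lat ⌊0.4645/0.0416667⌋ = 11 → l.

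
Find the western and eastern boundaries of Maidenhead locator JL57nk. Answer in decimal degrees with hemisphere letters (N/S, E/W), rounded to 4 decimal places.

11.0833° E, 11.1667° E

Field J=9, L=11: +9·20° lon, +11·10° lat → SW at lon 0°, lat 20°.
Square 5, 7: +5·2° lon, +7·1° lat → SW at lon 10°, lat 27°.
Subsquare n=13, k=10: +13·0.0833333° lon, +10·0.0416667° lat → SW at lon 11.0833°, lat 27.4167°.
Cell spans 0.0833333° lon × 0.0416667° lat.
west 11.0833° E, east 11.1667° E.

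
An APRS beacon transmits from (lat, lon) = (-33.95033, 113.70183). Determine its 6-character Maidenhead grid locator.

OF66ub

Add 180° to longitude and 90° to latitude: 293.7018, 56.0497.
Field: 293.7018/20 → 14 → O, 56.0497/10 → 5 → F; chars OF.
Square: 13.7018/2 → 6, 6.0497/1 → 6; chars 66.
Subsquare: 1.7018/0.0833333 → 20 → u, 0.0497/0.0416667 → 1 → b; chars ub.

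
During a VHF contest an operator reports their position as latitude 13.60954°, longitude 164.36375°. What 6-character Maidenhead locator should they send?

RK23eo

Add 180° to longitude and 90° to latitude: 344.3637, 103.6095.
Field (20°×10°, letters A–R): 344.3637/20 → 17 → R, 103.6095/10 → 10 → K; chars RK.
Square (2°×1°, digits 0–9): 4.3637/2 → 2, 3.6095/1 → 3; chars 23.
Subsquare (5′×2.5′, letters a–x): 0.3637/0.0833333 → 4 → e, 0.6095/0.0416667 → 14 → o; chars eo.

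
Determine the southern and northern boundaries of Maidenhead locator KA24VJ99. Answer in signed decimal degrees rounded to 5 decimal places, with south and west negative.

-85.58750, -85.58333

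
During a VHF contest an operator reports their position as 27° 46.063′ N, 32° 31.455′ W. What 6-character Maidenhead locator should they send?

Shift to the Maidenhead origin (180°W, 90°S): lon 147.4758, lat 117.7677.
Field: 147.4758/20 → 7 → H, 117.7677/10 → 11 → L; chars HL.
Square: 7.4758/2 → 3, 7.7677/1 → 7; chars 37.
Subsquare: 1.4758/0.0833333 → 17 → r, 0.7677/0.0416667 → 18 → s; chars rs.

HL37rs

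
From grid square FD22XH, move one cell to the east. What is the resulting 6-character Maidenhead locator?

FD32ah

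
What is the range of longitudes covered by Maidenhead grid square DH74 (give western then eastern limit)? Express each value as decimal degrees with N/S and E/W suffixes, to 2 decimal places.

106.00° W, 104.00° W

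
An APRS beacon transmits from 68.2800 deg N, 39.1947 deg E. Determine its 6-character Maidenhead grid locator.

KP98og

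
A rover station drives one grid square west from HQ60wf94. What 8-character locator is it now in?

HQ60wf84

Longitude extended square 9; −1 → 8.
The latitude characters are unchanged.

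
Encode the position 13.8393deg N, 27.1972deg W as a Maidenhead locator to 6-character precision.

Shift to the Maidenhead origin (180°W, 90°S): lon 152.8028, lat 103.8393.
Field: 152.8028/20 → 7 → H, 103.8393/10 → 10 → K; chars HK.
Square: 12.8028/2 → 6, 3.8393/1 → 3; chars 63.
Subsquare: 0.8028/0.0833333 → 9 → j, 0.8393/0.0416667 → 20 → u; chars ju.

HK63ju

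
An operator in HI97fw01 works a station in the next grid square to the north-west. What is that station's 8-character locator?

HI97ew92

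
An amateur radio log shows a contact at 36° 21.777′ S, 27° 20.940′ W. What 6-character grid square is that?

HF63hp

Shift to the Maidenhead origin (180°W, 90°S): lon 152.6510, lat 53.6371.
Field: 152.6510/20 → 7 → H, 53.6371/10 → 5 → F; chars HF.
Square: 12.6510/2 → 6, 3.6371/1 → 3; chars 63.
Subsquare: 0.6510/0.0833333 → 7 → h, 0.6371/0.0416667 → 15 → p; chars hp.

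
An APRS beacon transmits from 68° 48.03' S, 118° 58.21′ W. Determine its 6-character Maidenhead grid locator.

DC01me

Offset from 180°W / 90°S: lon 61.0298°, lat 21.1995°.
Field: 61.0298/20 → 3 → D, 21.1995/10 → 2 → C; chars DC.
Square: 1.0298/2 → 0, 1.1995/1 → 1; chars 01.
Subsquare: 1.0298/0.0833333 → 12 → m, 0.1995/0.0416667 → 4 → e; chars me.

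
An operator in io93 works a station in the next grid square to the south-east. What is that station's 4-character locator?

JO02

Longitude square 9; +1 → 10, wraps to 0, carry into field.
Longitude field I = 8; +1 → 9 = J.
Latitude square 3; −1 → 2.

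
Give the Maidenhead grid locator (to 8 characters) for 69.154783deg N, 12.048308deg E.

JP69ad57

Shift to the Maidenhead origin (180°W, 90°S): lon 192.04831, lat 159.15478.
Field: 192.04831/20 → 9 → J, 159.15478/10 → 15 → P; chars JP.
Square: 12.04831/2 → 6, 9.15478/1 → 9; chars 69.
Subsquare: 0.04831/0.0833333 → 0 → a, 0.15478/0.0416667 → 3 → d; chars ad.
Extended square: 0.04831/0.00833333 → 5, 0.02978/0.00416667 → 7; chars 57.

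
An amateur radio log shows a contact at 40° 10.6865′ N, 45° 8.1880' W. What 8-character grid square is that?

Add 180° to longitude and 90° to latitude: 134.86353, 130.17811.
Field: lon ⌊134.86353/20⌋ = 6 → G; lat ⌊130.17811/10⌋ = 13 → N.
Square: lon ⌊14.86353/2⌋ = 7; lat ⌊0.17811/1⌋ = 0.
Subsquare: lon ⌊0.86353/0.0833333⌋ = 10 → k; lat ⌊0.17811/0.0416667⌋ = 4 → e.
Extended square: lon ⌊0.03020/0.00833333⌋ = 3; lat ⌊0.01144/0.00416667⌋ = 2.

GN70ke32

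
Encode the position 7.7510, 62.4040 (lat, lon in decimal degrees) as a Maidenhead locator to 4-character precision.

MJ17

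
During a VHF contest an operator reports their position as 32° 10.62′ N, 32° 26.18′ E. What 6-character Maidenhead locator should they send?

Shift to the Maidenhead origin (180°W, 90°S): lon 212.4363, lat 122.1770.
Field (20°×10°, letters A–R): 212.4363/20 → 10 → K, 122.1770/10 → 12 → M; chars KM.
Square (2°×1°, digits 0–9): 12.4363/2 → 6, 2.1770/1 → 2; chars 62.
Subsquare (5′×2.5′, letters a–x): 0.4363/0.0833333 → 5 → f, 0.1770/0.0416667 → 4 → e; chars fe.

KM62fe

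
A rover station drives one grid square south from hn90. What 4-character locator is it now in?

HM99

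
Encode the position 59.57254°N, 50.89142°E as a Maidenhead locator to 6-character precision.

LO59kn

Shift to the Maidenhead origin (180°W, 90°S): lon 230.8914, lat 149.5725.
Field: 230.8914/20 → 11 → L, 149.5725/10 → 14 → O; chars LO.
Square: 10.8914/2 → 5, 9.5725/1 → 9; chars 59.
Subsquare: 0.8914/0.0833333 → 10 → k, 0.5725/0.0416667 → 13 → n; chars kn.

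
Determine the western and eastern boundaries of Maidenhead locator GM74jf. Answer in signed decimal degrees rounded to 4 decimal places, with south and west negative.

-45.2500, -45.1667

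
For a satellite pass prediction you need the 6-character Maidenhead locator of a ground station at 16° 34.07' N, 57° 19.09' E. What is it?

Add 180° to longitude and 90° to latitude: 237.3182, 106.5678.
Field: lon ⌊237.3182/20⌋ = 11 → L; lat ⌊106.5678/10⌋ = 10 → K.
Square: lon ⌊17.3182/2⌋ = 8; lat ⌊6.5678/1⌋ = 6.
Subsquare: lon ⌊1.3182/0.0833333⌋ = 15 → p; lat ⌊0.5678/0.0416667⌋ = 13 → n.

LK86pn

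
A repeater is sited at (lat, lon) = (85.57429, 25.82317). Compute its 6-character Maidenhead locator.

Shift to the Maidenhead origin (180°W, 90°S): lon 205.8232, lat 175.5743.
Field: lon ⌊205.8232/20⌋ = 10 → K; lat ⌊175.5743/10⌋ = 17 → R.
Square: lon ⌊5.8232/2⌋ = 2; lat ⌊5.5743/1⌋ = 5.
Subsquare: lon ⌊1.8232/0.0833333⌋ = 21 → v; lat ⌊0.5743/0.0416667⌋ = 13 → n.

KR25vn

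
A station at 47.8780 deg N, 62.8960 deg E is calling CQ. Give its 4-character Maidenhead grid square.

Add 180° to longitude and 90° to latitude: 242.90, 137.88.
Field: 242.90/20 → 12 → M, 137.88/10 → 13 → N; chars MN.
Square: 2.90/2 → 1, 7.88/1 → 7; chars 17.

MN17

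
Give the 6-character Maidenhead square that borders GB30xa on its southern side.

GA39xx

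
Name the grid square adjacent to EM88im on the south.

EM88il

Latitude subsquare m = 12; −1 → 11 = l.
The longitude characters are unchanged.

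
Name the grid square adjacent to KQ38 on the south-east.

KQ47

Longitude square 3; +1 → 4.
Latitude square 8; −1 → 7.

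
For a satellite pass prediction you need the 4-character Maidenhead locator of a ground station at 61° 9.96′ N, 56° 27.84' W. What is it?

GP11

Add 180° to longitude and 90° to latitude: 123.54, 151.17.
Field: lon ⌊123.54/20⌋ = 6 → G; lat ⌊151.17/10⌋ = 15 → P.
Square: lon ⌊3.54/2⌋ = 1; lat ⌊1.17/1⌋ = 1.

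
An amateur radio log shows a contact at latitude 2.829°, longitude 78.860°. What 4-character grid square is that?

Add 180° to longitude and 90° to latitude: 258.86, 92.83.
Field: 258.86/20 → 12 → M, 92.83/10 → 9 → J; chars MJ.
Square: 18.86/2 → 9, 2.83/1 → 2; chars 92.

MJ92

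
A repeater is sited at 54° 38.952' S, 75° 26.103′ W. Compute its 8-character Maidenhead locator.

FD25gi74

Add 180° to longitude and 90° to latitude: 104.56495, 35.35080.
Field (20°×10°, letters A–R): 104.56495/20 → 5 → F, 35.35080/10 → 3 → D; chars FD.
Square (2°×1°, digits 0–9): 4.56495/2 → 2, 5.35080/1 → 5; chars 25.
Subsquare (5′×2.5′, letters a–x): 0.56495/0.0833333 → 6 → g, 0.35080/0.0416667 → 8 → i; chars gi.
Extended square (30″×15″, digits 0–9): 0.06495/0.00833333 → 7, 0.01747/0.00416667 → 4; chars 74.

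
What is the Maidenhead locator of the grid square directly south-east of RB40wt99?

RB40xt08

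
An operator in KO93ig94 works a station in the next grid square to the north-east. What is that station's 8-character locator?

Longitude extended square 9; +1 → 10, wraps to 0, carry into subsquare.
Longitude subsquare i = 8; +1 → 9 = j.
Latitude extended square 4; +1 → 5.

KO93jg05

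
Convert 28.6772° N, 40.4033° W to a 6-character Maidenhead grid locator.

Add 180° to longitude and 90° to latitude: 139.5967, 118.6772.
Field (20°×10°, letters A–R): 139.5967/20 → 6 → G, 118.6772/10 → 11 → L; chars GL.
Square (2°×1°, digits 0–9): 19.5967/2 → 9, 8.6772/1 → 8; chars 98.
Subsquare (5′×2.5′, letters a–x): 1.5967/0.0833333 → 19 → t, 0.6772/0.0416667 → 16 → q; chars tq.

GL98tq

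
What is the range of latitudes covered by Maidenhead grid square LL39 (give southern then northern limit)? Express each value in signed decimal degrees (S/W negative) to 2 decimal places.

29.00, 30.00

Field L=11, L=11: +11·20° lon, +11·10° lat → SW at lon 40°, lat 20°.
Square 3, 9: +3·2° lon, +9·1° lat → SW at lon 46°, lat 29°.
Cell spans 2° lon × 1° lat.
south 29.00, north 30.00.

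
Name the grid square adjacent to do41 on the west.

DO31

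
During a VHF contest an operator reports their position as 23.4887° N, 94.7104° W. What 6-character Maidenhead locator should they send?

EL23pl

Offset from 180°W / 90°S: lon 85.2896°, lat 113.4887°.
Field: lon ⌊85.2896/20⌋ = 4 → E; lat ⌊113.4887/10⌋ = 11 → L.
Square: lon ⌊5.2896/2⌋ = 2; lat ⌊3.4887/1⌋ = 3.
Subsquare: lon ⌊1.2896/0.0833333⌋ = 15 → p; lat ⌊0.4887/0.0416667⌋ = 11 → l.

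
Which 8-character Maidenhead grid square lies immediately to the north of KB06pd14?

Latitude extended square 4; +1 → 5.
The longitude characters are unchanged.

KB06pd15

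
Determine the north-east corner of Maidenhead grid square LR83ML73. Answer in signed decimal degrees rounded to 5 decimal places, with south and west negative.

83.47500, 57.06667

Field L=11, R=17: +11·20° lon, +17·10° lat → SW at lon 40°, lat 80°.
Square 8, 3: +8·2° lon, +3·1° lat → SW at lon 56°, lat 83°.
Subsquare m=12, l=11: +12·0.0833333° lon, +11·0.0416667° lat → SW at lon 57°, lat 83.4583°.
Extended square 7, 3: +7·0.00833333° lon, +3·0.00416667° lat → SW at lon 57.0583°, lat 83.4708°.
Cell spans 0.00833333° lon × 0.00416667° lat. NE corner is SW corner plus one full cell.
latitude 83.47500, longitude 57.06667.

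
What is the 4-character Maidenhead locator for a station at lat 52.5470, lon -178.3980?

Add 180° to longitude and 90° to latitude: 1.60, 142.55.
Field: lon ⌊1.60/20⌋ = 0 → A; lat ⌊142.55/10⌋ = 14 → O.
Square: lon ⌊1.60/2⌋ = 0; lat ⌊2.55/1⌋ = 2.

AO02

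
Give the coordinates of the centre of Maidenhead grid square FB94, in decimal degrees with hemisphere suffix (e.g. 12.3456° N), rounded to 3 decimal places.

75.500° S, 61.000° W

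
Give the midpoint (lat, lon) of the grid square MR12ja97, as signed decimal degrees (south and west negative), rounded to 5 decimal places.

82.03125, 62.82917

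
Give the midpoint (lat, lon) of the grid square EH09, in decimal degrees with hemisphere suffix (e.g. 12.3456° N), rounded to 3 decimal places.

Field E=4, H=7: +4·20° lon, +7·10° lat → SW at lon -100°, lat -20°.
Square 0, 9: +0·2° lon, +9·1° lat → SW at lon -100°, lat -11°.
Cell spans 2° lon × 1° lat. Centre is SW corner plus half of each.
latitude 10.500° S, longitude 99.000° W.

10.500° S, 99.000° W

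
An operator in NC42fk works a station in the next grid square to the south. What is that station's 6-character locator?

NC42fj

Latitude subsquare k = 10; −1 → 9 = j.
The longitude characters are unchanged.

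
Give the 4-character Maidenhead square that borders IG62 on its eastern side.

IG72

Longitude square 6; +1 → 7.
The latitude characters are unchanged.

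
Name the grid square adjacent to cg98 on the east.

Longitude square 9; +1 → 10, wraps to 0, carry into field.
Longitude field C = 2; +1 → 3 = D.
The latitude characters are unchanged.

DG08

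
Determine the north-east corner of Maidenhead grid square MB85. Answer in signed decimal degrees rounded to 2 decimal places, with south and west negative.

Field M=12, B=1: +12·20° lon, +1·10° lat → SW at lon 60°, lat -80°.
Square 8, 5: +8·2° lon, +5·1° lat → SW at lon 76°, lat -75°.
Cell spans 2° lon × 1° lat. NE corner is SW corner plus one full cell.
latitude -74.00, longitude 78.00.

-74.00, 78.00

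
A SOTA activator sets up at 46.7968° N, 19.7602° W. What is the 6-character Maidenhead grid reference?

IN06ct

Offset from 180°W / 90°S: lon 160.2398°, lat 136.7968°.
Field: 160.2398/20 → 8 → I, 136.7968/10 → 13 → N; chars IN.
Square: 0.2398/2 → 0, 6.7968/1 → 6; chars 06.
Subsquare: 0.2398/0.0833333 → 2 → c, 0.7968/0.0416667 → 19 → t; chars ct.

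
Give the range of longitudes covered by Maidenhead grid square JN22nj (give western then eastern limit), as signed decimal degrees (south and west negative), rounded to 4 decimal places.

5.0833, 5.1667

Field J=9, N=13: +9·20° lon, +13·10° lat → SW at lon 0°, lat 40°.
Square 2, 2: +2·2° lon, +2·1° lat → SW at lon 4°, lat 42°.
Subsquare n=13, j=9: +13·0.0833333° lon, +9·0.0416667° lat → SW at lon 5.08333°, lat 42.375°.
Cell spans 0.0833333° lon × 0.0416667° lat.
west 5.0833, east 5.1667.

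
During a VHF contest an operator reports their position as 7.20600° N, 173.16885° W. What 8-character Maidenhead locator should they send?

Offset from 180°W / 90°S: lon 6.83115°, lat 97.20600°.
Field: 6.83115/20 → 0 → A, 97.20600/10 → 9 → J; chars AJ.
Square: 6.83115/2 → 3, 7.20600/1 → 7; chars 37.
Subsquare: 0.83115/0.0833333 → 9 → j, 0.20600/0.0416667 → 4 → e; chars je.
Extended square: 0.08115/0.00833333 → 9, 0.03933/0.00416667 → 9; chars 99.

AJ37je99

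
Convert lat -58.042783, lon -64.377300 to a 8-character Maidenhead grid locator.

FD71tw49

Shift to the Maidenhead origin (180°W, 90°S): lon 115.62270, lat 31.95722.
Field: lon ⌊115.62270/20⌋ = 5 → F; lat ⌊31.95722/10⌋ = 3 → D.
Square: lon ⌊15.62270/2⌋ = 7; lat ⌊1.95722/1⌋ = 1.
Subsquare: lon ⌊1.62270/0.0833333⌋ = 19 → t; lat ⌊0.95722/0.0416667⌋ = 22 → w.
Extended square: lon ⌊0.03937/0.00833333⌋ = 4; lat ⌊0.04055/0.00416667⌋ = 9.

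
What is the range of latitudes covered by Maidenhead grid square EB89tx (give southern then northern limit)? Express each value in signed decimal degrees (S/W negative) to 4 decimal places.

-70.0417, -70.0000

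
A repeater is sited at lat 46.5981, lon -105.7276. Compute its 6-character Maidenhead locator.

Offset from 180°W / 90°S: lon 74.2724°, lat 136.5981°.
Field: lon ⌊74.2724/20⌋ = 3 → D; lat ⌊136.5981/10⌋ = 13 → N.
Square: lon ⌊14.2724/2⌋ = 7; lat ⌊6.5981/1⌋ = 6.
Subsquare: lon ⌊0.2724/0.0833333⌋ = 3 → d; lat ⌊0.5981/0.0416667⌋ = 14 → o.

DN76do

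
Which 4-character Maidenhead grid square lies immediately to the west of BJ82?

BJ72

Longitude square 8; −1 → 7.
The latitude characters are unchanged.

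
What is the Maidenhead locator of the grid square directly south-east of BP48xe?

BP58ad

Longitude subsquare x = 23; +1 → 24, wraps to 0 = a, carry into square.
Longitude square 4; +1 → 5.
Latitude subsquare e = 4; −1 → 3 = d.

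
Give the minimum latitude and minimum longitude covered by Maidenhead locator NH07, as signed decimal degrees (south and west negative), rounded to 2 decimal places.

-13.00, 80.00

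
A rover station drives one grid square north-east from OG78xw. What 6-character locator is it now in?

OG88ax

Longitude subsquare x = 23; +1 → 24, wraps to 0 = a, carry into square.
Longitude square 7; +1 → 8.
Latitude subsquare w = 22; +1 → 23 = x.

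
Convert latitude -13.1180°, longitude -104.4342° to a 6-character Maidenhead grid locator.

DH76sv

Add 180° to longitude and 90° to latitude: 75.5658, 76.8820.
Field: 75.5658/20 → 3 → D, 76.8820/10 → 7 → H; chars DH.
Square: 15.5658/2 → 7, 6.8820/1 → 6; chars 76.
Subsquare: 1.5658/0.0833333 → 18 → s, 0.8820/0.0416667 → 21 → v; chars sv.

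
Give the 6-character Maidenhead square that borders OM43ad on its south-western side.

Longitude subsquare a = 0; −1 → -1, wraps to 23 = x, carry into square.
Longitude square 4; −1 → 3.
Latitude subsquare d = 3; −1 → 2 = c.

OM33xc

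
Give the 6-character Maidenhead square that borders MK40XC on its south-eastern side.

MK50ab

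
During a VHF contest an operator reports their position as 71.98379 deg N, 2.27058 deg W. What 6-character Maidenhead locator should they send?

Add 180° to longitude and 90° to latitude: 177.7294, 161.9838.
Field (20°×10°, letters A–R): 177.7294/20 → 8 → I, 161.9838/10 → 16 → Q; chars IQ.
Square (2°×1°, digits 0–9): 17.7294/2 → 8, 1.9838/1 → 1; chars 81.
Subsquare (5′×2.5′, letters a–x): 1.7294/0.0833333 → 20 → u, 0.9838/0.0416667 → 23 → x; chars ux.

IQ81ux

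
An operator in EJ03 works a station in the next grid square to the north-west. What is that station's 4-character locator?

DJ94

Longitude square 0; −1 → -1, wraps to 9, carry into field.
Longitude field E = 4; −1 → 3 = D.
Latitude square 3; +1 → 4.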